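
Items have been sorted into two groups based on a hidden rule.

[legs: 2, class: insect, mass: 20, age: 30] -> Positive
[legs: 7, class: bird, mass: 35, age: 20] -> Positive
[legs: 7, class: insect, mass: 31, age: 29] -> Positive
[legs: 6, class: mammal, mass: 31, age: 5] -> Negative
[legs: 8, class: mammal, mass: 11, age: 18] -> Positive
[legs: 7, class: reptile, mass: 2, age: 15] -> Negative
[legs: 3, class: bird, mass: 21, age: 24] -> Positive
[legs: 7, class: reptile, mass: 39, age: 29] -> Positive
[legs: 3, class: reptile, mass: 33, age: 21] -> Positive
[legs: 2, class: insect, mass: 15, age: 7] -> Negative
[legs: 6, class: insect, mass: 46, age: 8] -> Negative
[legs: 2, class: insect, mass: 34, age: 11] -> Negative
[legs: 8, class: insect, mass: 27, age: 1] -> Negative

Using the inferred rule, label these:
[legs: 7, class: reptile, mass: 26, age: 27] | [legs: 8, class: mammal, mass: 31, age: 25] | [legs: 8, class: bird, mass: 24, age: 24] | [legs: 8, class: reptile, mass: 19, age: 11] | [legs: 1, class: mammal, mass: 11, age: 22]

The common property of the 'Positive' items is: age ≥ 18. No 'Negative' item has it.
[legs: 7, class: reptile, mass: 26, age: 27] → age = 27 → Positive. [legs: 8, class: mammal, mass: 31, age: 25] → age = 25 → Positive. [legs: 8, class: bird, mass: 24, age: 24] → age = 24 → Positive. [legs: 8, class: reptile, mass: 19, age: 11] → age = 11 → Negative. [legs: 1, class: mammal, mass: 11, age: 22] → age = 22 → Positive.

Positive, Positive, Positive, Negative, Positive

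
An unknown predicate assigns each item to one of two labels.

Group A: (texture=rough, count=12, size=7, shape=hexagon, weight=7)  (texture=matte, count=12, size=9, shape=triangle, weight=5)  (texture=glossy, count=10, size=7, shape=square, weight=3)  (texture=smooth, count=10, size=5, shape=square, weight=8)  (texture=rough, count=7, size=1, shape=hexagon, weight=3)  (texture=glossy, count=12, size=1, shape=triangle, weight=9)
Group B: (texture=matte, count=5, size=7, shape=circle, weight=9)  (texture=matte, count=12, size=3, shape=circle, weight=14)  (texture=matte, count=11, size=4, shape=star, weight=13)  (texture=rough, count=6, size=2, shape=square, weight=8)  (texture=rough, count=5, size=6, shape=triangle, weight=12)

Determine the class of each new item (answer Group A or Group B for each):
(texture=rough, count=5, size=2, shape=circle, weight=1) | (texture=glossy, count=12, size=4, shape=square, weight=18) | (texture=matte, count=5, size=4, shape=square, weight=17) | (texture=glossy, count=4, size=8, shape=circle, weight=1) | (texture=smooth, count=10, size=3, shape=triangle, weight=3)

Group B, Group B, Group B, Group B, Group A

The rule appears to be: weight ≤ 9 AND count ≥ 7.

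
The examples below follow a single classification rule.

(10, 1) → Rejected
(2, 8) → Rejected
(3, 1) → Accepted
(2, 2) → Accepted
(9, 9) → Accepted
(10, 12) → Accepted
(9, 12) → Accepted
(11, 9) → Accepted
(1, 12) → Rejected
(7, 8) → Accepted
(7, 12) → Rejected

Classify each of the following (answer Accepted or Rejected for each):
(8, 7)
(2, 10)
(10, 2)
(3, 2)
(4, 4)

Accepted, Rejected, Rejected, Accepted, Accepted

The rule appears to be: |first − second| ≤ 3.
(8, 7): |8−7| = 1, passes → Accepted.
(2, 10): |2−10| = 8, fails this test → Rejected.
(10, 2): |10−2| = 8, fails this test → Rejected.
(3, 2): |3−2| = 1, passes → Accepted.
(4, 4): |4−4| = 0, passes → Accepted.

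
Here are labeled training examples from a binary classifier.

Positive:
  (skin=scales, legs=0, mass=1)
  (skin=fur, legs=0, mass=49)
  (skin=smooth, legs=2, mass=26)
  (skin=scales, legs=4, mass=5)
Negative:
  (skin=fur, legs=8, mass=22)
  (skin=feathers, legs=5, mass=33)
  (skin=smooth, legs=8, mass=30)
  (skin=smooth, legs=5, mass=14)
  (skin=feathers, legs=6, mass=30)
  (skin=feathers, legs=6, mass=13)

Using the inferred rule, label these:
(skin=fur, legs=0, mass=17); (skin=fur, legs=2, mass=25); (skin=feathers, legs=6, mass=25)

Every 'Positive' example satisfies: legs ≤ 4. None of the 'Negative' examples do.
(skin=fur, legs=0, mass=17): legs = 0 — fits, so Positive. (skin=fur, legs=2, mass=25): legs = 2 — fits, so Positive. (skin=feathers, legs=6, mass=25): legs = 6 — fails this test, so Negative.

Positive, Positive, Negative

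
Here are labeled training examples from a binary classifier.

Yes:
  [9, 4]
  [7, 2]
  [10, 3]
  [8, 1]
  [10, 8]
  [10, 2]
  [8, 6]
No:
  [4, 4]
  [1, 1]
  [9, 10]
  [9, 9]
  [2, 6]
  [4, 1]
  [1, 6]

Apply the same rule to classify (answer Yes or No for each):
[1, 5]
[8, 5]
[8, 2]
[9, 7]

No, Yes, Yes, Yes

The rule appears to be: first > second AND sum ≥ 7.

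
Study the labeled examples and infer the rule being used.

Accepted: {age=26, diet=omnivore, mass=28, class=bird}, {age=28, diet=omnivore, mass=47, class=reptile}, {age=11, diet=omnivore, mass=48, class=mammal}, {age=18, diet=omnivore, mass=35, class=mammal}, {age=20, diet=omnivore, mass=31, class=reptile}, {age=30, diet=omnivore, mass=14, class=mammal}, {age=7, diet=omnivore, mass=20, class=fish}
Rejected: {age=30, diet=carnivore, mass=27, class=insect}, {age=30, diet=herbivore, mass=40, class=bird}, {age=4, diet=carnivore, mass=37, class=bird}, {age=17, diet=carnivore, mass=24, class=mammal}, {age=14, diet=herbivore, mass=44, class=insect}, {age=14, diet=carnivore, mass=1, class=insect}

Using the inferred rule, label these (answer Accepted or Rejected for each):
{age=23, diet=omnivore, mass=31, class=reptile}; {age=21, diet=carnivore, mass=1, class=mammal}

Accepted, Rejected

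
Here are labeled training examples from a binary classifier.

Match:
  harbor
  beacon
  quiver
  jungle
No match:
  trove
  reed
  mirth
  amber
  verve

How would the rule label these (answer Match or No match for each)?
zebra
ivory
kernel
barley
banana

No match, No match, Match, Match, Match

One predicate separates the groups cleanly: length 6.
zebra → length 5 → No match.
ivory → length 5 → No match.
kernel → length 6 → Match.
barley → length 6 → Match.
banana → length 6 → Match.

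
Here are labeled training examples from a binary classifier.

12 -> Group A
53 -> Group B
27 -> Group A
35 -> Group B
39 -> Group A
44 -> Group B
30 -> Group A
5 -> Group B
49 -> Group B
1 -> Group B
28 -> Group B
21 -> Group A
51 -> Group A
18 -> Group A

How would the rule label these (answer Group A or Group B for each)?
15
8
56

Group A, Group B, Group B

Comparing the two groups points to one rule — multiple of 3.
15: 15 = 3·5 — has this property, so Group A. 8: 8 = 3·2 + 2 — does not fit, so Group B. 56: 56 = 3·18 + 2 — does not fit, so Group B.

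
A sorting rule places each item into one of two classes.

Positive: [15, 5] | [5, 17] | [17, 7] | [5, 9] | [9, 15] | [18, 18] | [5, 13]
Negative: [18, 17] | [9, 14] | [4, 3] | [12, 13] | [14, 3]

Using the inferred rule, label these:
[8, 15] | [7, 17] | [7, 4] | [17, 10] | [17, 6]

The rule appears to be: sum is even.
[8, 15]: Negative (8+15 = 23). [7, 17]: Positive (7+17 = 24). [7, 4]: Negative (7+4 = 11). [17, 10]: Negative (17+10 = 27). [17, 6]: Negative (17+6 = 23).

Negative, Positive, Negative, Negative, Negative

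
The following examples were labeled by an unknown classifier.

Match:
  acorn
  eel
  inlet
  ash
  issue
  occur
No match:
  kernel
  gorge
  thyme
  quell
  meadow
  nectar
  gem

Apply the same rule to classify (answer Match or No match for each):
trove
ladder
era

A rule that fits every label: starts with a vowel — true of each 'Match' example, false of each 'No match' one.

No match, No match, Match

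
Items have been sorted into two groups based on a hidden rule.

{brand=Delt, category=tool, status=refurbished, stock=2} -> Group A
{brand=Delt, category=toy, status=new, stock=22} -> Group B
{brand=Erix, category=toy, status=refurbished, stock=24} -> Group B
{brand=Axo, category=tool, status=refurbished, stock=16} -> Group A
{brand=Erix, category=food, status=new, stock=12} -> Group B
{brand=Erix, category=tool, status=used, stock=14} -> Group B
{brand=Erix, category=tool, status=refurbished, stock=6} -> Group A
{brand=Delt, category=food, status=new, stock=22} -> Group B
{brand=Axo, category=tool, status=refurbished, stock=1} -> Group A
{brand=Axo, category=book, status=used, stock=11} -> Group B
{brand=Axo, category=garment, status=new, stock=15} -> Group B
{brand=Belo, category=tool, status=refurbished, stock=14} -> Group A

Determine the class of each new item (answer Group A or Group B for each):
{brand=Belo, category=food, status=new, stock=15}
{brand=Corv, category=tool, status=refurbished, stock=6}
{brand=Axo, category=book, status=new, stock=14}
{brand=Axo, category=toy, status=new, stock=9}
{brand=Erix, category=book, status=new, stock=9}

'Group A' ⟺ status is refurbished AND category is tool.
{brand=Belo, category=food, status=new, stock=15} — status is new, category is food, hence Group B. {brand=Corv, category=tool, status=refurbished, stock=6} — status is refurbished, category is tool, hence Group A. {brand=Axo, category=book, status=new, stock=14} — status is new, category is book, hence Group B. {brand=Axo, category=toy, status=new, stock=9} — status is new, category is toy, hence Group B. {brand=Erix, category=book, status=new, stock=9} — status is new, category is book, hence Group B.

Group B, Group A, Group B, Group B, Group B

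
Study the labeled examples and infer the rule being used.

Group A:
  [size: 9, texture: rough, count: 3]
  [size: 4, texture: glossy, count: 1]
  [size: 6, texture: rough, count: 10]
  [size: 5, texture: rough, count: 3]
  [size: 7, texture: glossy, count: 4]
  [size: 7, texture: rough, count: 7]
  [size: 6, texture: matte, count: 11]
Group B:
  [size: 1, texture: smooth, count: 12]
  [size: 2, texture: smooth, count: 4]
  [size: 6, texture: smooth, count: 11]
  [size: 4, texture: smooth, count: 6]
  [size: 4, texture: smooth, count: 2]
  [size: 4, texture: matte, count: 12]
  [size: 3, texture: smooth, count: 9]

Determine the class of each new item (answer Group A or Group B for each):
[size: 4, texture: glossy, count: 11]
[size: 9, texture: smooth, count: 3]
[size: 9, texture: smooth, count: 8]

Group A, Group B, Group B

Rule: texture is not smooth AND count ≤ 11. This holds for each 'Group A' example and fails for each 'Group B' one.
[size: 4, texture: glossy, count: 11] — texture is glossy, count = 11, hence Group A. [size: 9, texture: smooth, count: 3] — texture is smooth, count = 3, hence Group B. [size: 9, texture: smooth, count: 8] — texture is smooth, count = 8, hence Group B.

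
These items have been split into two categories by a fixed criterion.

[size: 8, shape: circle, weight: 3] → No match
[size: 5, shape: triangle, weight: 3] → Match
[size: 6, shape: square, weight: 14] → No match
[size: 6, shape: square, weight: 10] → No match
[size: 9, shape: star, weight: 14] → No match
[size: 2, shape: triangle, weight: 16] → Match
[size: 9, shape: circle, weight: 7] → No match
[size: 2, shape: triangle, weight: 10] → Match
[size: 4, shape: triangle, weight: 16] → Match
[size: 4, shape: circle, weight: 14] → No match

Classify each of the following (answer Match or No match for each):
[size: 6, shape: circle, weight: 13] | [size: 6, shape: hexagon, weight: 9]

No match, No match

The rule appears to be: shape is triangle.
[size: 6, shape: circle, weight: 13] — shape is circle, hence No match. [size: 6, shape: hexagon, weight: 9] — shape is hexagon, hence No match.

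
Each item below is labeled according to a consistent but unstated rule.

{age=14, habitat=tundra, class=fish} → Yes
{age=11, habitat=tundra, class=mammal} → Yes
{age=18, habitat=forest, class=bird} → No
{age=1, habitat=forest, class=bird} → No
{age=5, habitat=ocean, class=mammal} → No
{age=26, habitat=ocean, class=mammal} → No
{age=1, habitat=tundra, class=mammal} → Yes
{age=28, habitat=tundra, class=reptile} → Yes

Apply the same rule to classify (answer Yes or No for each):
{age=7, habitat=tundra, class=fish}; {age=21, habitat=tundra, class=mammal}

A rule that fits every label: habitat is tundra — true of each 'Yes' example, false of each 'No' one.
{age=7, habitat=tundra, class=fish}: habitat is tundra, passes → Yes.
{age=21, habitat=tundra, class=mammal}: habitat is tundra, passes → Yes.

Yes, Yes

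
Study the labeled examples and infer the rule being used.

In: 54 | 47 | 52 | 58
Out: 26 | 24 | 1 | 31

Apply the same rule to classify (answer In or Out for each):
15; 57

Out, In

'In' ⟺ at least 47.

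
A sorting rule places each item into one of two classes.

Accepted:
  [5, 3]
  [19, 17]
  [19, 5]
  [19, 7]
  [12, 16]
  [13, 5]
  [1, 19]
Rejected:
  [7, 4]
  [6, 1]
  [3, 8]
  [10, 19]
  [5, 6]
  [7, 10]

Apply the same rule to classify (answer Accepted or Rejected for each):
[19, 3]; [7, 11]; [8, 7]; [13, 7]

Accepted, Accepted, Rejected, Accepted

The rule appears to be: sum is even.
[19, 3]: 19+3 = 22, meets the rule → Accepted. [7, 11]: 7+11 = 18, meets the rule → Accepted. [8, 7]: 8+7 = 15, fails the rule → Rejected. [13, 7]: 13+7 = 20, meets the rule → Accepted.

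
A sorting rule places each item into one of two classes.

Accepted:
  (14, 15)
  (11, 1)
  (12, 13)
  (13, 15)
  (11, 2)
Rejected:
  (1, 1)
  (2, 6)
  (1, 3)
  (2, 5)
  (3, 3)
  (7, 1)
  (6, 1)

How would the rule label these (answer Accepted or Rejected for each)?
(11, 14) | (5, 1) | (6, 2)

Accepted, Rejected, Rejected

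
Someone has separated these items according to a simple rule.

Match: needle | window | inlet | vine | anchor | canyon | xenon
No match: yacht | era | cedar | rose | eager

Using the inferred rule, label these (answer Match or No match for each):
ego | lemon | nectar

No match, Match, Match

Rule: contains 'n'. This holds for each 'Match' example and fails for each 'No match' one.
ego: no 'n' — does not fit, so No match.
lemon: has 'n' — passes, so Match.
nectar: has 'n' — passes, so Match.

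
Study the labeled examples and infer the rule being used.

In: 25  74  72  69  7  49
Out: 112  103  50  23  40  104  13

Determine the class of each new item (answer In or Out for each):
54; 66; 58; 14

Rule: digit sum ≥ 6. This holds for each 'In' example and fails for each 'Out' one.
54 → digit sum 5+4 = 9 → In.
66 → digit sum 6+6 = 12 → In.
58 → digit sum 5+8 = 13 → In.
14 → digit sum 1+4 = 5 → Out.

In, In, In, Out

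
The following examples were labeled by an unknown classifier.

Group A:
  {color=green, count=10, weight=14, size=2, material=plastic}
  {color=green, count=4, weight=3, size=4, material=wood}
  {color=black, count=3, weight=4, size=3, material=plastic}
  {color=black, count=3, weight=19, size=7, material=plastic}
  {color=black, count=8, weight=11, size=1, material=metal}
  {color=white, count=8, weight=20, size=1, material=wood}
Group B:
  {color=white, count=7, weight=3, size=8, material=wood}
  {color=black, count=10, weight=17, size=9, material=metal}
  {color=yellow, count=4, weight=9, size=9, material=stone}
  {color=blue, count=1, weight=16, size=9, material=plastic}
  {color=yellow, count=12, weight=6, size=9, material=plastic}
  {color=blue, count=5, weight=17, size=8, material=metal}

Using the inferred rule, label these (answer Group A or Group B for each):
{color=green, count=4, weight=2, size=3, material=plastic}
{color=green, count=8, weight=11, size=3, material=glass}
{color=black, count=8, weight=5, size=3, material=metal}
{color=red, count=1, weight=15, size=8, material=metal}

Group A, Group A, Group A, Group B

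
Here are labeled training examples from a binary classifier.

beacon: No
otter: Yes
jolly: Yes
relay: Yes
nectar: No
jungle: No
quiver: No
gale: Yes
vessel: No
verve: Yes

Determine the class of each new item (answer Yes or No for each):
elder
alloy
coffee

Yes, Yes, No

Rule: length ≤ 5. This holds for each 'Yes' example and fails for each 'No' one.
elder: Yes (length 5). alloy: Yes (length 5). coffee: No (length 6).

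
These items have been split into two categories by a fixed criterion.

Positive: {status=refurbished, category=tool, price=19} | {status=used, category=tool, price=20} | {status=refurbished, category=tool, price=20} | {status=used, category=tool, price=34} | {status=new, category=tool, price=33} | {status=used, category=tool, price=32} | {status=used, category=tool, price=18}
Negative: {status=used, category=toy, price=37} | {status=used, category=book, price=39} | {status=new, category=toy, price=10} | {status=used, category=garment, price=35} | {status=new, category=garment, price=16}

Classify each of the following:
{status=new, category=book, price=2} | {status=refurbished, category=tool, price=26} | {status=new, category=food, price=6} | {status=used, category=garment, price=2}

Every 'Positive' example satisfies: category is tool. None of the 'Negative' examples do.

Negative, Positive, Negative, Negative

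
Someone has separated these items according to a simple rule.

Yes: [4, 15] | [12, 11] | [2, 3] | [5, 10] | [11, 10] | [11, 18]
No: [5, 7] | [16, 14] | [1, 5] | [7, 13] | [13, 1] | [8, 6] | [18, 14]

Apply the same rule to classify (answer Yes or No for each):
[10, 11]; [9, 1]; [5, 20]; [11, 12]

The rule appears to be: sum is odd.
[10, 11]: 10+11 = 21 — meets the rule, so Yes. [9, 1]: 9+1 = 10 — fails the rule, so No. [5, 20]: 5+20 = 25 — meets the rule, so Yes. [11, 12]: 11+12 = 23 — meets the rule, so Yes.

Yes, No, Yes, Yes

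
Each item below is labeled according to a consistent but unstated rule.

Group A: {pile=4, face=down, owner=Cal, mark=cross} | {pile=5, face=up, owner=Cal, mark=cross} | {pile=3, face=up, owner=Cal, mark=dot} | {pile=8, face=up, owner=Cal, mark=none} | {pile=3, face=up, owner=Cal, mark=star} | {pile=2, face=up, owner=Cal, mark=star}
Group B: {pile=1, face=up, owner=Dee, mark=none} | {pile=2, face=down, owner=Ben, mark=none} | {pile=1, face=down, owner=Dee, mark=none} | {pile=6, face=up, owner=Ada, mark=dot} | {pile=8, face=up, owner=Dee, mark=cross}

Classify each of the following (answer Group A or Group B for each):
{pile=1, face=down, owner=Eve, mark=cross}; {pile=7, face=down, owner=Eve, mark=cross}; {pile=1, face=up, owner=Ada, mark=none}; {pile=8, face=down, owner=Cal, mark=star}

Comparing the two groups points to one rule — owner is Cal.
{pile=1, face=down, owner=Eve, mark=cross}: owner is Eve — fails the rule, so Group B. {pile=7, face=down, owner=Eve, mark=cross}: owner is Eve — fails the rule, so Group B. {pile=1, face=up, owner=Ada, mark=none}: owner is Ada — fails the rule, so Group B. {pile=8, face=down, owner=Cal, mark=star}: owner is Cal — satisfies this, so Group A.

Group B, Group B, Group B, Group A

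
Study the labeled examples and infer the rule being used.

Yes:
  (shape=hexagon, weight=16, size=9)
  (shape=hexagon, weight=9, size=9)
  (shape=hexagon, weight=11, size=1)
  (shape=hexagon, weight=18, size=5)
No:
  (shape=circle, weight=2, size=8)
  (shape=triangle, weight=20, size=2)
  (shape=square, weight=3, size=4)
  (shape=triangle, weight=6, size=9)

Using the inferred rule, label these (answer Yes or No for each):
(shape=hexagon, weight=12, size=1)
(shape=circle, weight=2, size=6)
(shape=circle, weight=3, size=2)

Yes, No, No

The pattern is that an item is 'Yes' exactly when: shape is hexagon.
(shape=hexagon, weight=12, size=1) — shape is hexagon, hence Yes. (shape=circle, weight=2, size=6) — shape is circle, hence No. (shape=circle, weight=3, size=2) — shape is circle, hence No.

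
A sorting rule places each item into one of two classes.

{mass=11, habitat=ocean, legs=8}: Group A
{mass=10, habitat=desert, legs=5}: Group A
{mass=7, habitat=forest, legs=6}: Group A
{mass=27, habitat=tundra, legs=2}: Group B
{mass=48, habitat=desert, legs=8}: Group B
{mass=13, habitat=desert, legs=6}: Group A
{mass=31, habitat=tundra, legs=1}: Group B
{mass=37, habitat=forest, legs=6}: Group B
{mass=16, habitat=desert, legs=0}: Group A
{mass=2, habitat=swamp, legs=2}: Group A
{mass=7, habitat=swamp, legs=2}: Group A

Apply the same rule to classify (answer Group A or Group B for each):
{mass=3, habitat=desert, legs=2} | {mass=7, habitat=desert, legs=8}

Group A, Group A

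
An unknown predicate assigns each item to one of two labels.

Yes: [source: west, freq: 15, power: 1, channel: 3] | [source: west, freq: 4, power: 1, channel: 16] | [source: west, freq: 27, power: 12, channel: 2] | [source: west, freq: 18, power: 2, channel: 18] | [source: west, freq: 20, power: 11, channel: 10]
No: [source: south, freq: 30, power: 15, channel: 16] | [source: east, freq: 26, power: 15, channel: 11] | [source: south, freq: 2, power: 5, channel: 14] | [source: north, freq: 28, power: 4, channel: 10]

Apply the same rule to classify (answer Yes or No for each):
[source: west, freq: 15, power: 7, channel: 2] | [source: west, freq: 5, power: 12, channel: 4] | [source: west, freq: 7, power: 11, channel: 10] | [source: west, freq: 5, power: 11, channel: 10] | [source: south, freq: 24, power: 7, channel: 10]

Yes, Yes, Yes, Yes, No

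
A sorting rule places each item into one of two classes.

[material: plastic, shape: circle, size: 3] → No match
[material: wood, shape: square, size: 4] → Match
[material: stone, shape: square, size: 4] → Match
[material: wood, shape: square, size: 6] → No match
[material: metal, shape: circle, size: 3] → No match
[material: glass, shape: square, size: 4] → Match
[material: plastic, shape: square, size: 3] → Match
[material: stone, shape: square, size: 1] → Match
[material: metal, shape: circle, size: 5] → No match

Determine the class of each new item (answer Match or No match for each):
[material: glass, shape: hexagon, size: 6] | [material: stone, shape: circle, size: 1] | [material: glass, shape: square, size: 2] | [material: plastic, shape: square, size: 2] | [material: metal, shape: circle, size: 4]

'Match' ⟺ shape is square AND size ≤ 4.
[material: glass, shape: hexagon, size: 6]: No match (shape is hexagon, size = 6).
[material: stone, shape: circle, size: 1]: No match (shape is circle, size = 1).
[material: glass, shape: square, size: 2]: Match (shape is square, size = 2).
[material: plastic, shape: square, size: 2]: Match (shape is square, size = 2).
[material: metal, shape: circle, size: 4]: No match (shape is circle, size = 4).

No match, No match, Match, Match, No match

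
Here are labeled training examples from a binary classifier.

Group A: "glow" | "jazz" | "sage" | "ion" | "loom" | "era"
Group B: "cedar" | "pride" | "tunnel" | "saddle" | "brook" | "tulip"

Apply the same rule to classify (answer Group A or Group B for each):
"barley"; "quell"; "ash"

Every 'Group A' example satisfies: length ≤ 4. None of the 'Group B' examples do.
"barley": Group B (length 6). "quell": Group B (length 5). "ash": Group A (length 3).

Group B, Group B, Group A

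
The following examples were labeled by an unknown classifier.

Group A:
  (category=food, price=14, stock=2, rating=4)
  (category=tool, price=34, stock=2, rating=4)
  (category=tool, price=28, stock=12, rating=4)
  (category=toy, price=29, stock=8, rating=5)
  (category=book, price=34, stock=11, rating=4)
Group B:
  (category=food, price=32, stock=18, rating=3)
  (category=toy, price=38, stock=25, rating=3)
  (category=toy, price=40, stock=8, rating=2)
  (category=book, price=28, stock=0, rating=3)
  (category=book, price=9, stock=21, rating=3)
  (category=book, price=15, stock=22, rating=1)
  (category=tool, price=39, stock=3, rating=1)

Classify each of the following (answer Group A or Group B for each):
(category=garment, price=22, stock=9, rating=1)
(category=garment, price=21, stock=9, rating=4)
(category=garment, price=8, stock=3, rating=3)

Every 'Group A' example satisfies: rating ≥ 4. None of the 'Group B' examples do.
(category=garment, price=22, stock=9, rating=1): rating = 1, does not fit → Group B. (category=garment, price=21, stock=9, rating=4): rating = 4, qualifies → Group A. (category=garment, price=8, stock=3, rating=3): rating = 3, does not fit → Group B.

Group B, Group A, Group B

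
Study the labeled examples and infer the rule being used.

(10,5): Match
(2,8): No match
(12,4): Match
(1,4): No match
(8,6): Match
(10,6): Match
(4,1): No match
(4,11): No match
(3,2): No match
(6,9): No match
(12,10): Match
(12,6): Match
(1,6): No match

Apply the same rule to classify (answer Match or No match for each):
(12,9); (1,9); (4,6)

The classifier is using: first ≥ 8.
Match: (12,9), since first 12.
No match: (1,9), since first 1.
No match: (4,6), since first 4.

Match, No match, No match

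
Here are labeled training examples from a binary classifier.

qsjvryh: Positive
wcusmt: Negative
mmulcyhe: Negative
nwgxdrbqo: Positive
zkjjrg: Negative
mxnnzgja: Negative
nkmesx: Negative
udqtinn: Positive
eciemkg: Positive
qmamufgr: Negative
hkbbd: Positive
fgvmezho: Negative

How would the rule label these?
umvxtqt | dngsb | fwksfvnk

Rule: odd length. This holds for each 'Positive' example and fails for each 'Negative' one.

Positive, Positive, Negative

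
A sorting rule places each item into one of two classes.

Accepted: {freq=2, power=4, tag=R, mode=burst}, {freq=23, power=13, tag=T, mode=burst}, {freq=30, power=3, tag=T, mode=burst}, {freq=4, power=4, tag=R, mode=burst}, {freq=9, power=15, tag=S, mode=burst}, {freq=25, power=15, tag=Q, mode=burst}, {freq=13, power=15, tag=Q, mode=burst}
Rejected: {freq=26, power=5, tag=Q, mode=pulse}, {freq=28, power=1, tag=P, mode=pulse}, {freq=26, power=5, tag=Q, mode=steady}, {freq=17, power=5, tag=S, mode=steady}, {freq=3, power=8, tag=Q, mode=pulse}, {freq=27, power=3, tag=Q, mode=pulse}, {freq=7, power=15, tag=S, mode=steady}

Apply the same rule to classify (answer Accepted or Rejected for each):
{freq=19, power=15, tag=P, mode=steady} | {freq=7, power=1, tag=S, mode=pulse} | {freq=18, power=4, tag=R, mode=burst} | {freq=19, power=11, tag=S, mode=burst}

The pattern is that an item is 'Accepted' exactly when: mode is burst.
Rejected: {freq=19, power=15, tag=P, mode=steady}, since mode is steady.
Rejected: {freq=7, power=1, tag=S, mode=pulse}, since mode is pulse.
Accepted: {freq=18, power=4, tag=R, mode=burst}, since mode is burst.
Accepted: {freq=19, power=11, tag=S, mode=burst}, since mode is burst.

Rejected, Rejected, Accepted, Accepted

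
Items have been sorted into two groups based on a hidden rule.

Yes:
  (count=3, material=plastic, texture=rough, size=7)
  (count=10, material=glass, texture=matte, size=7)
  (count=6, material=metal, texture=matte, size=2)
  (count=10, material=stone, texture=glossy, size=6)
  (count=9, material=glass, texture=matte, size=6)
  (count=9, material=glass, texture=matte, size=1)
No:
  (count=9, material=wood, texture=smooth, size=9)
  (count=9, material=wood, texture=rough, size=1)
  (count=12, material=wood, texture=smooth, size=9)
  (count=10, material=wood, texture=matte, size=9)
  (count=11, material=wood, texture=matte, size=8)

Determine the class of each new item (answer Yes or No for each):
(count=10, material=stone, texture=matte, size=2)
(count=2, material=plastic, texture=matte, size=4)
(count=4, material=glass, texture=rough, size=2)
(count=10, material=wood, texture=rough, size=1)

The simplest hypothesis consistent with all the labels is: material is not wood.
Yes: (count=10, material=stone, texture=matte, size=2), since material is stone. Yes: (count=2, material=plastic, texture=matte, size=4), since material is plastic. Yes: (count=4, material=glass, texture=rough, size=2), since material is glass. No: (count=10, material=wood, texture=rough, size=1), since material is wood.

Yes, Yes, Yes, No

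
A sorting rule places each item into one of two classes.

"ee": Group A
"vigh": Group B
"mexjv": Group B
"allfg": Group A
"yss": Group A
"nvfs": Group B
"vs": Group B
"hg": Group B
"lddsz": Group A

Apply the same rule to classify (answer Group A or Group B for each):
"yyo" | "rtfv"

The rule appears to be: has a double letter.
Group A: "yyo", since 'yy' doubled. Group B: "rtfv", since no doubled letter.

Group A, Group B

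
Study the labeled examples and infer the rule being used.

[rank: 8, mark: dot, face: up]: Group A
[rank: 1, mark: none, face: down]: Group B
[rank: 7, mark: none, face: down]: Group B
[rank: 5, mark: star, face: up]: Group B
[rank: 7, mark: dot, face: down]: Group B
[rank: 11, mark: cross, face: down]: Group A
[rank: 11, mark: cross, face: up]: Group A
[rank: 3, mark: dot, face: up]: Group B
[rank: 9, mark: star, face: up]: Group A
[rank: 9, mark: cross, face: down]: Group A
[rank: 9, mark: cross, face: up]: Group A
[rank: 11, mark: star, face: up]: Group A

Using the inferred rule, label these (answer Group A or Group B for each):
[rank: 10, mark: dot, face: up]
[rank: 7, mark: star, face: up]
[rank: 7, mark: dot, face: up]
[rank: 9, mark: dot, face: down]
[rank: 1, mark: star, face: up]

'Group A' ⟺ rank ≥ 8.
[rank: 10, mark: dot, face: up]: Group A (rank = 10). [rank: 7, mark: star, face: up]: Group B (rank = 7). [rank: 7, mark: dot, face: up]: Group B (rank = 7). [rank: 9, mark: dot, face: down]: Group A (rank = 9). [rank: 1, mark: star, face: up]: Group B (rank = 1).

Group A, Group B, Group B, Group A, Group B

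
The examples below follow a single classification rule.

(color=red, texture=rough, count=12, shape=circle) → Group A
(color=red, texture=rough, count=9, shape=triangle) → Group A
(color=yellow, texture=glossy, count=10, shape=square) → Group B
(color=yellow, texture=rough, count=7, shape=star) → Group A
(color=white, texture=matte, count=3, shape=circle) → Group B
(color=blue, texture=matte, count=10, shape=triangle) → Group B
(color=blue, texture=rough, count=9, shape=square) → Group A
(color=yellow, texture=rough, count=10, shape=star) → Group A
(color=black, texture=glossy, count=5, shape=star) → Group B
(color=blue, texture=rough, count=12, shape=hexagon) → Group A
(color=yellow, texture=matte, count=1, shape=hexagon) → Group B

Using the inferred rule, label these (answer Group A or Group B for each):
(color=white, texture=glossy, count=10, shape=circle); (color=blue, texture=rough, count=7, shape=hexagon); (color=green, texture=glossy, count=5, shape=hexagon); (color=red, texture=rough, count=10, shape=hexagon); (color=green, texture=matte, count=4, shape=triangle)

The rule appears to be: texture is rough.

Group B, Group A, Group B, Group A, Group B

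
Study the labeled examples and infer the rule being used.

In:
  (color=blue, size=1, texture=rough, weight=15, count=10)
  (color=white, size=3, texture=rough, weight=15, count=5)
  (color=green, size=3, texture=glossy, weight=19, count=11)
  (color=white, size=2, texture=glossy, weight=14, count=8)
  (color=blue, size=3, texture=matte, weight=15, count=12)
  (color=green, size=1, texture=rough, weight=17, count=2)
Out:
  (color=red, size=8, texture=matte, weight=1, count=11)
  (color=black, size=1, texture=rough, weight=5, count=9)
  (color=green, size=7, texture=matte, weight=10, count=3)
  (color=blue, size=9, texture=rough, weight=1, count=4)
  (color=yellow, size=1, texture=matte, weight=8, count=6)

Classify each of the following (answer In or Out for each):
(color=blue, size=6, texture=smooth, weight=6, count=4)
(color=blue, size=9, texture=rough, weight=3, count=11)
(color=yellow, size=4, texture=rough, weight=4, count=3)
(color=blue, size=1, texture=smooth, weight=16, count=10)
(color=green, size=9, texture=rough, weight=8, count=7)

Rule: weight ≥ 14. This holds for each 'In' example and fails for each 'Out' one.
(color=blue, size=6, texture=smooth, weight=6, count=4) → weight = 6 → Out. (color=blue, size=9, texture=rough, weight=3, count=11) → weight = 3 → Out. (color=yellow, size=4, texture=rough, weight=4, count=3) → weight = 4 → Out. (color=blue, size=1, texture=smooth, weight=16, count=10) → weight = 16 → In. (color=green, size=9, texture=rough, weight=8, count=7) → weight = 8 → Out.

Out, Out, Out, In, Out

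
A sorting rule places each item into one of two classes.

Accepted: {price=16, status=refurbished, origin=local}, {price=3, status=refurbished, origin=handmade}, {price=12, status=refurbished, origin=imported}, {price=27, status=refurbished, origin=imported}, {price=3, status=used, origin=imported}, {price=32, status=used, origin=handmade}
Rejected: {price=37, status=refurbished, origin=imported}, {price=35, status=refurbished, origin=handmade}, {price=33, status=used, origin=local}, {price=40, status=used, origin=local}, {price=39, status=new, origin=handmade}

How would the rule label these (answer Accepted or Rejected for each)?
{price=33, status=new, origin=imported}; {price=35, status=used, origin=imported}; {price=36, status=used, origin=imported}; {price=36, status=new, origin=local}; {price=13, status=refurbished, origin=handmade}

The distinguishing property — price ≤ 32 — holds for all the 'Accepted' cases and none of the 'Rejected' cases.
Rejected: {price=33, status=new, origin=imported}, since price = 33. Rejected: {price=35, status=used, origin=imported}, since price = 35. Rejected: {price=36, status=used, origin=imported}, since price = 36. Rejected: {price=36, status=new, origin=local}, since price = 36. Accepted: {price=13, status=refurbished, origin=handmade}, since price = 13.

Rejected, Rejected, Rejected, Rejected, Accepted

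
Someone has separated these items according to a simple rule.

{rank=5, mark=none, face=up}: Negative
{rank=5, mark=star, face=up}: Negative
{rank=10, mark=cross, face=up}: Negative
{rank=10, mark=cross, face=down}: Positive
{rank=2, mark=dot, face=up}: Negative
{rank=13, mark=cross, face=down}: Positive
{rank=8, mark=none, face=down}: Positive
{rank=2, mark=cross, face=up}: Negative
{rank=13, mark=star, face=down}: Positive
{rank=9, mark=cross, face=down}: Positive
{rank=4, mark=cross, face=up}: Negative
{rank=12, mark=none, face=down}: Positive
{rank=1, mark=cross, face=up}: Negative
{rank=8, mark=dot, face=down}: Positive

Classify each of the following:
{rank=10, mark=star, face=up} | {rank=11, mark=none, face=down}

Looking at the examples, the only property every 'Positive' case has and every 'Negative' case lacks is: face is down.
{rank=10, mark=star, face=up}: face is up — fails the rule, so Negative. {rank=11, mark=none, face=down}: face is down — qualifies, so Positive.

Negative, Positive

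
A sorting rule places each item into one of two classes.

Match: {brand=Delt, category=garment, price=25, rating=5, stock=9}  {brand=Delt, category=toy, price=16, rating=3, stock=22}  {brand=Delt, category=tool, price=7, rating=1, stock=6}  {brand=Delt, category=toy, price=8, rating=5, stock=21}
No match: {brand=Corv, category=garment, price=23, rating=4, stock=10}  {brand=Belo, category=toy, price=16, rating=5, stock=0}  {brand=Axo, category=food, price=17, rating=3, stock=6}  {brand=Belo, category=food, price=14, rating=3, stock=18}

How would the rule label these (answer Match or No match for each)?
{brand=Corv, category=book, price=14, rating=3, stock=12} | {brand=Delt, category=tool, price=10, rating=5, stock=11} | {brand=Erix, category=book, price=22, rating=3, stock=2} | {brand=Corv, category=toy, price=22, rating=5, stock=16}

A rule that fits every label: brand is Delt — true of each 'Match' example, false of each 'No match' one.

No match, Match, No match, No match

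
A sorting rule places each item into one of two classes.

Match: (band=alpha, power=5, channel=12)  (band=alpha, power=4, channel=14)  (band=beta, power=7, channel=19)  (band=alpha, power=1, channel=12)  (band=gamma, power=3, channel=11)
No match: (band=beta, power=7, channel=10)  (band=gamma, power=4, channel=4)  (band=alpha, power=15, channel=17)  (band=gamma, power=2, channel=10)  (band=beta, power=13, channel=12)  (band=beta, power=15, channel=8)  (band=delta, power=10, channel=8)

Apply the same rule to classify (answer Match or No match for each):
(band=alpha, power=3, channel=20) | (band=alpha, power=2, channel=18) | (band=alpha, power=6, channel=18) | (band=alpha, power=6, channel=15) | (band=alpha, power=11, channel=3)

Match, Match, Match, Match, No match

The common property of the 'Match' items is: channel ≥ 11 AND power ≤ 7. No 'No match' item has it.
(band=alpha, power=3, channel=20) — channel = 20, power = 3, hence Match. (band=alpha, power=2, channel=18) — channel = 18, power = 2, hence Match. (band=alpha, power=6, channel=18) — channel = 18, power = 6, hence Match. (band=alpha, power=6, channel=15) — channel = 15, power = 6, hence Match. (band=alpha, power=11, channel=3) — channel = 3, power = 11, hence No match.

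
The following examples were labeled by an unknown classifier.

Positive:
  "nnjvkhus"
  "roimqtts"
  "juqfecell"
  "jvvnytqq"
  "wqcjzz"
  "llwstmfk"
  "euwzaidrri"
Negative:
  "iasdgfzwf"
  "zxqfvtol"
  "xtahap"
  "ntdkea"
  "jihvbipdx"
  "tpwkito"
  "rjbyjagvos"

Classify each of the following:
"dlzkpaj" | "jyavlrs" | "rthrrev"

'Positive' ⟺ has a double letter.
Negative: "dlzkpaj", since no doubled letter.
Negative: "jyavlrs", since no doubled letter.
Positive: "rthrrev", since 'rr' doubled.

Negative, Negative, Positive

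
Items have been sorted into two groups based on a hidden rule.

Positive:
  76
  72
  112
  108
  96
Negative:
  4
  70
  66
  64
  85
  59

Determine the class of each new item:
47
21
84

Negative, Negative, Positive

'Positive' ⟺ even AND at least 72.
47: Negative (47 is odd, 47 < 72).
21: Negative (21 is odd, 21 < 72).
84: Positive (84 is even, 84 ≥ 72).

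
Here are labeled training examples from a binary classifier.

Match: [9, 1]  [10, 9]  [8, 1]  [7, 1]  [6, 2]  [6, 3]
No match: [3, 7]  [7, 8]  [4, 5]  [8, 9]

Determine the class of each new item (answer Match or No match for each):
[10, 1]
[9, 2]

Match, Match

Every 'Match' example satisfies: first > second. None of the 'No match' examples do.
[10, 1] — 10 > 1, hence Match.
[9, 2] — 9 > 2, hence Match.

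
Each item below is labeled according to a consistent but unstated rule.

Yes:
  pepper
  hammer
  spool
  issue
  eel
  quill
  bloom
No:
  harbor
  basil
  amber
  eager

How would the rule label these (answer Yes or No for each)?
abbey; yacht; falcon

A rule that fits every label: has a double letter — true of each 'Yes' example, false of each 'No' one.

Yes, No, No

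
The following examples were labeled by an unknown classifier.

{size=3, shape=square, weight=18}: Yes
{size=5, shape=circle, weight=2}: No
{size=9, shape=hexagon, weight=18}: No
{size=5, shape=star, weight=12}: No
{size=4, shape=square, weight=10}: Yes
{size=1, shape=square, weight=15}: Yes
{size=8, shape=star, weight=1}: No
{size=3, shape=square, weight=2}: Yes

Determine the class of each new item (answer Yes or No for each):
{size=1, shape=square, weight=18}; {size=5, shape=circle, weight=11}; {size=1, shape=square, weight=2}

Yes, No, Yes

The pattern is that an item is 'Yes' exactly when: shape is square.
{size=1, shape=square, weight=18} → shape is square → Yes. {size=5, shape=circle, weight=11} → shape is circle → No. {size=1, shape=square, weight=2} → shape is square → Yes.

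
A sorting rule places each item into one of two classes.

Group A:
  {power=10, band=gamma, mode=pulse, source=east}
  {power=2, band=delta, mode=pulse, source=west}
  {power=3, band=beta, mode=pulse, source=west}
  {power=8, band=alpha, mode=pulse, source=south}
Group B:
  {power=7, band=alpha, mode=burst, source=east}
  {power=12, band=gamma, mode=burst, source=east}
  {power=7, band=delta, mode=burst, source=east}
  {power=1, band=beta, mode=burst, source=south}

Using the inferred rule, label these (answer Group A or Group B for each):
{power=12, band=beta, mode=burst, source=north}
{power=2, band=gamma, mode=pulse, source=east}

Every 'Group A' example satisfies: mode is pulse. None of the 'Group B' examples do.
{power=12, band=beta, mode=burst, source=north} — mode is burst, hence Group B.
{power=2, band=gamma, mode=pulse, source=east} — mode is pulse, hence Group A.

Group B, Group A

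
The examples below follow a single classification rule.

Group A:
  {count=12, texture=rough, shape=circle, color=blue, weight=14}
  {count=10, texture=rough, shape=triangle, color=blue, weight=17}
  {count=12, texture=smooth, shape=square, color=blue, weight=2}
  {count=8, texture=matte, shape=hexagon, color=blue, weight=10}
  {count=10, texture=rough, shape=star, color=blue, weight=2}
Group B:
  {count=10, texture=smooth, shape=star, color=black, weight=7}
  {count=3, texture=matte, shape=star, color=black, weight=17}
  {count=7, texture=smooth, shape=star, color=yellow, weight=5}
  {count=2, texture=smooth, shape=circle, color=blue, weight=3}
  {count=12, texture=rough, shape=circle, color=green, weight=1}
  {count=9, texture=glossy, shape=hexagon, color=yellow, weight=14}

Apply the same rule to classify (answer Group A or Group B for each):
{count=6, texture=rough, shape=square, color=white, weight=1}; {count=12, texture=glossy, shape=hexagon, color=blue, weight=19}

The distinguishing property — color is blue AND count ≥ 3 — holds for all the 'Group A' cases and none of the 'Group B' cases.

Group B, Group A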